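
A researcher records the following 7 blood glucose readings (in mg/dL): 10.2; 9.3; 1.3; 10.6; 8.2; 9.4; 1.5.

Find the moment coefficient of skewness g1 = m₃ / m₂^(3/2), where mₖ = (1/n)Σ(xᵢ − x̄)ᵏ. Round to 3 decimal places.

-0.837

x̄ = (10.2 + 9.3 + 1.3 + 10.6 + 8.2 + 9.4 + 1.5) / 7 = 7.2143
deviations (xᵢ − x̄): 2.9857, 2.0857, -5.9143, 3.3857, 0.9857, 2.1857, -5.7143
Σ(xᵢ − x̄)² = 98.1086 ⇒ m₂ = 98.1086/7 = 14.01551
Σ(xᵢ − x̄)³ = -307.5637 ⇒ m₃ = -307.5637/7 = -43.93767
m₂^(3/2) = 14.01551^(1.5) = 52.47028
g1 = m₃ / m₂^(3/2) = -43.93767 / 52.47028 ≈ -0.837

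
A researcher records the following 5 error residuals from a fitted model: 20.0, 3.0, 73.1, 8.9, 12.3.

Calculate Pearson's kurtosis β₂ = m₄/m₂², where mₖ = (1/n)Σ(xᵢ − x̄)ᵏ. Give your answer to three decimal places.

x̄ = 23.4600
Σ(xᵢ − x̄)² = 3231.2520 ⇒ m₂ = 646.25040
Σ(xᵢ − x̄)⁴ = 6307766.5694 ⇒ m₄ = 1261553.31388
m₂² = 417639.57950
β₂ = m₄/m₂² = 1261553.31388 / 417639.57950 ≈ 3.021

3.021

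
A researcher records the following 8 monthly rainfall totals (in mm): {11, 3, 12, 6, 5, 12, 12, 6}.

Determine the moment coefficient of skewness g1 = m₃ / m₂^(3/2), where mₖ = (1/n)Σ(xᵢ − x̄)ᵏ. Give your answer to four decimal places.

-0.1739

x̄ = (11 + 3 + 12 + 6 + 5 + 12 + 12 + 6) / 8 = 8.3750
deviations (xᵢ − x̄): 2.6250, -5.3750, 3.6250, -2.3750, -3.3750, 3.6250, 3.6250, -2.3750
Σ(xᵢ − x̄)² = 97.8750 ⇒ m₂ = 97.8750/8 = 12.23438
Σ(xᵢ − x̄)³ = -59.5313 ⇒ m₃ = -59.5313/8 = -7.44141
m₂^(3/2) = 12.23438^(1.5) = 42.79299
g1 = m₃ / m₂^(3/2) = -7.44141 / 42.79299 ≈ -0.1739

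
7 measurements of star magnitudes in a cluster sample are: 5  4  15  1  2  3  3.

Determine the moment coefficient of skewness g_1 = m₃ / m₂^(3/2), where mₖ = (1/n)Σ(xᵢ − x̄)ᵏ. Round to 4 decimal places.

x̄ = (5 + 4 + 15 + 1 + 2 + 3 + 3) / 7 = 4.7143
deviations (xᵢ − x̄): 0.2857, -0.7143, 10.2857, -3.7143, -2.7143, -1.7143, -1.7143
Σ(xᵢ − x̄)² = 133.4286 ⇒ m₂ = 133.4286/7 = 19.06122
Σ(xᵢ − x̄)³ = 1006.5306 ⇒ m₃ = 1006.5306/7 = 143.79009
m₂^(3/2) = 19.06122^(1.5) = 83.21971
g_1 = m₃ / m₂^(3/2) = 143.79009 / 83.21971 ≈ 1.7278

1.7278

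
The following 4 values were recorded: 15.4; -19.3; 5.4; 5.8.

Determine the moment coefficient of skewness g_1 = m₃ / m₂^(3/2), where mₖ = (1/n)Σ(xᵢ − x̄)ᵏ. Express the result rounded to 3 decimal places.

-0.806

x̄ = (15.4 - 19.3 + 5.4 + 5.8) / 4 = 1.8250
deviations (xᵢ − x̄): 13.5750, -21.1250, 3.5750, 3.9750
Σ(xᵢ − x̄)² = 659.1275 ⇒ m₂ = 659.1275/4 = 164.78188
Σ(xᵢ − x̄)³ = -6817.2536 ⇒ m₃ = -6817.2536/4 = -1704.31341
m₂^(3/2) = 164.78188^(1.5) = 2115.26197
g_1 = m₃ / m₂^(3/2) = -1704.31341 / 2115.26197 ≈ -0.806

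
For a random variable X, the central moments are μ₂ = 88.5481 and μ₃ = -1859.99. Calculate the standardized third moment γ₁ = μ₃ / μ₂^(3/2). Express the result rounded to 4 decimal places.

σ = √μ₂ = √88.5481 = 9.41000
σ³ = μ₂^(3/2) = 833.23762
γ₁ = μ₃/σ³ = -1859.99 / 833.23762 ≈ -2.2322

-2.2322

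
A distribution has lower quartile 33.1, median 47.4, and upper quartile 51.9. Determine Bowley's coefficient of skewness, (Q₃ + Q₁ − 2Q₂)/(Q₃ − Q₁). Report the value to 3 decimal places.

numerator: Q₃ + Q₁ − 2Q₂ = 51.9 + 33.1 − 2×47.4 = -9.8000
denominator: Q₃ − Q₁ = 51.9 − 33.1 = 18.8000
Bowley skewness = -9.8000 / 18.8000 ≈ -0.521

-0.521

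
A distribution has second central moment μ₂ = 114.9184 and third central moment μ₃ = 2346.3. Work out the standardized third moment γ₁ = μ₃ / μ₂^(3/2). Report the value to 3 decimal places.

σ = √μ₂ = √114.9184 = 10.72000
σ³ = μ₂^(3/2) = 1231.92525
γ₁ = μ₃/σ³ = 2346.3 / 1231.92525 ≈ 1.905

1.905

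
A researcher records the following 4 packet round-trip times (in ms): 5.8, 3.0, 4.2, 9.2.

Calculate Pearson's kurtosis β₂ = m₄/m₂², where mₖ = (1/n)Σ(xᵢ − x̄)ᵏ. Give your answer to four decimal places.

x̄ = 5.5500
Σ(xᵢ − x̄)² = 21.7100 ⇒ m₂ = 5.42750
Σ(xᵢ − x̄)⁴ = 223.0969 ⇒ m₄ = 55.77423
m₂² = 29.45776
β₂ = m₄/m₂² = 55.77423 / 29.45776 ≈ 1.8934

1.8934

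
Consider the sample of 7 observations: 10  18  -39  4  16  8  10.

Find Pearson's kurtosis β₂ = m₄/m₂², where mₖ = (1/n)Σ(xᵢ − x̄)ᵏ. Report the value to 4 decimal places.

4.6429

x̄ = 3.8571
Σ(xᵢ − x̄)² = 2276.8571 ⇒ m₂ = 325.26531
Σ(xᵢ − x̄)⁴ = 3438486.0933 ⇒ m₄ = 491212.29904
m₂² = 105797.51937
β₂ = m₄/m₂² = 491212.29904 / 105797.51937 ≈ 4.6429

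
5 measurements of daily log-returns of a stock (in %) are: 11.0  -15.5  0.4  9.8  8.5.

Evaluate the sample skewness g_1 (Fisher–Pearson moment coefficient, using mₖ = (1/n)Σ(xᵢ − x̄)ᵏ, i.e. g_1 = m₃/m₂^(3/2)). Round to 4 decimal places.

x̄ = (11.0 - 15.5 + 0.4 + 9.8 + 8.5) / 5 = 2.8400
deviations (xᵢ − x̄): 8.1600, -18.3400, -2.4400, 6.9600, 5.6600
Σ(xᵢ − x̄)² = 489.3720 ⇒ m₂ = 489.3720/5 = 97.87440
Σ(xᵢ − x̄)³ = -5121.4750 ⇒ m₃ = -5121.4750/5 = -1024.29499
m₂^(3/2) = 97.87440^(1.5) = 968.28604
g_1 = m₃ / m₂^(3/2) = -1024.29499 / 968.28604 ≈ -1.0578

-1.0578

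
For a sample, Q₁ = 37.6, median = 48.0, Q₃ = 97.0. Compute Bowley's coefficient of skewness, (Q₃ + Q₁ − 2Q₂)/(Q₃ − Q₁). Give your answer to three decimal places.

0.650

numerator: Q₃ + Q₁ − 2Q₂ = 97.0 + 37.6 − 2×48.0 = 38.6000
denominator: Q₃ − Q₁ = 97.0 − 37.6 = 59.4000
Bowley skewness = 38.6000 / 59.4000 ≈ 0.650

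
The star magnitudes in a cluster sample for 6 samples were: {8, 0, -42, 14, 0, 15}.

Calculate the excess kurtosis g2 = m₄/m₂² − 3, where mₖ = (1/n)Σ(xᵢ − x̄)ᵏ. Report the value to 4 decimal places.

0.5592

x̄ = -0.8333
Σ(xᵢ − x̄)² = 2244.8333 ⇒ m₂ = 374.13889
Σ(xᵢ − x̄)⁴ = 2989338.4861 ⇒ m₄ = 498223.08102
m₂² = 139979.90818
g2 = m₄/m₂² − 3 = 3.55925 − 3 ≈ 0.5592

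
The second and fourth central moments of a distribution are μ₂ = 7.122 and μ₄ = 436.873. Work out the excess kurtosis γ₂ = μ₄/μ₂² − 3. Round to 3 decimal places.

μ₂² = 7.122² = 50.72288
μ₄/μ₂² = 436.873 / 50.72288 = 8.61294
γ₂ = 8.61294 − 3 ≈ 5.613

5.613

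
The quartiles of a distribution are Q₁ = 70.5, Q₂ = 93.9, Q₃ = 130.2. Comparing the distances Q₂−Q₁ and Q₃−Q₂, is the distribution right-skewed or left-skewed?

right-skewed

Q₂ − Q₁ = 23.4;  Q₃ − Q₂ = 36.3
Q₃ − Q₂ > Q₂ − Q₁ ⇒ the upper half is more spread out ⇒ right-skewed.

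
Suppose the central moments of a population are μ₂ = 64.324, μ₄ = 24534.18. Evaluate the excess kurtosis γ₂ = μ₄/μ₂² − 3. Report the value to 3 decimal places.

2.930

μ₂² = 64.324² = 4137.57698
μ₄/μ₂² = 24534.18 / 4137.57698 = 5.92960
γ₂ = 5.92960 − 3 ≈ 2.930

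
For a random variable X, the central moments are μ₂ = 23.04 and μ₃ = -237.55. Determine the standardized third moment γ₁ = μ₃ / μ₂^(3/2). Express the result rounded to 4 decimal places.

σ = √μ₂ = √23.04 = 4.80000
σ³ = μ₂^(3/2) = 110.59200
γ₁ = μ₃/σ³ = -237.55 / 110.59200 ≈ -2.1480

-2.1480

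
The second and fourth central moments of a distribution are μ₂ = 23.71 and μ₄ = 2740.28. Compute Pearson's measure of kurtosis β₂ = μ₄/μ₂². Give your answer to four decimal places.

μ₂² = 23.71² = 562.16410
μ₄/μ₂² = 2740.28 / 562.16410 = 4.87452
β₂ ≈ 4.8745

4.8745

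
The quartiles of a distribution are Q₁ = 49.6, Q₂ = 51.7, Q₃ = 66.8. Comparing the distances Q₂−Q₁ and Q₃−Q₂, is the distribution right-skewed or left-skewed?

right-skewed

Q₂ − Q₁ = 2.1;  Q₃ − Q₂ = 15.1
Q₃ − Q₂ > Q₂ − Q₁ ⇒ the upper half is more spread out ⇒ right-skewed.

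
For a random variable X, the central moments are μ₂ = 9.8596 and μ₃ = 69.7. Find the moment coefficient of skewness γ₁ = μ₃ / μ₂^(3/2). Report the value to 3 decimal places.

2.251

σ = √μ₂ = √9.8596 = 3.14000
σ³ = μ₂^(3/2) = 30.95914
γ₁ = μ₃/σ³ = 69.7 / 30.95914 ≈ 2.251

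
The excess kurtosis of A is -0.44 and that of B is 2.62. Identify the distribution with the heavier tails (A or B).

B

Higher excess kurtosis ⇒ heavier tails relative to the normal distribution.
-0.44 vs 2.62: the larger is 2.62, so B has heavier tails. (B is leptokurtic — heavier-than-normal tails; the other is platykurtic.)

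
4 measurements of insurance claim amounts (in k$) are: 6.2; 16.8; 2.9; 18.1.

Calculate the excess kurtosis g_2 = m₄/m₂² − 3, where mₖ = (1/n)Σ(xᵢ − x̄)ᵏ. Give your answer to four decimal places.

x̄ = 11.0000
Σ(xᵢ − x̄)² = 172.7000 ⇒ m₂ = 43.17500
Σ(xᵢ − x̄)⁴ = 8508.3314 ⇒ m₄ = 2127.08285
m₂² = 1864.08063
g_2 = m₄/m₂² − 3 = 1.14109 − 3 ≈ -1.8589

-1.8589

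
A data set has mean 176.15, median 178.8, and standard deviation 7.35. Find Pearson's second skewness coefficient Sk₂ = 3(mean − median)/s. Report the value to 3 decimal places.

Sk₂ = 3(176.15 − 178.8) / 7.35 = 3 × -2.6500 / 7.35
    = -7.9500 / 7.35 ≈ -1.082

-1.082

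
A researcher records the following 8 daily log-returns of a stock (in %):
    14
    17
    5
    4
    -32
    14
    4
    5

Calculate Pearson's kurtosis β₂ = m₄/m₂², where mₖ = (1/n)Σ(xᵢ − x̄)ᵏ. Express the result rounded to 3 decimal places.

4.915

x̄ = 3.8750
Σ(xᵢ − x̄)² = 1666.8750 ⇒ m₂ = 208.35938
Σ(xᵢ − x̄)⁴ = 1707106.7754 ⇒ m₄ = 213388.34692
m₂² = 43413.62915
β₂ = m₄/m₂² = 213388.34692 / 43413.62915 ≈ 4.915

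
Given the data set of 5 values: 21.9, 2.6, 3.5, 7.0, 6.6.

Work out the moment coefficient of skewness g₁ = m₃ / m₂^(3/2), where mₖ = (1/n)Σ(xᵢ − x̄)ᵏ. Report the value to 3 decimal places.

x̄ = (21.9 + 2.6 + 3.5 + 7.0 + 6.6) / 5 = 8.3200
deviations (xᵢ − x̄): 13.5800, -5.7200, -4.8200, -1.3200, -1.7200
Σ(xᵢ − x̄)² = 245.0680 ⇒ m₂ = 245.0680/5 = 49.01360
Σ(xᵢ − x̄)³ = 2197.8569 ⇒ m₃ = 2197.8569/5 = 439.57138
m₂^(3/2) = 49.01360^(1.5) = 343.14281
g₁ = m₃ / m₂^(3/2) = 439.57138 / 343.14281 ≈ 1.281

1.281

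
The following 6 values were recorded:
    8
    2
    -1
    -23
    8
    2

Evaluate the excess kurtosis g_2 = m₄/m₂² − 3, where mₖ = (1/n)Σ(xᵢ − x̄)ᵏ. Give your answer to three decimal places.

x̄ = -0.6667
Σ(xᵢ − x̄)² = 663.3333 ⇒ m₂ = 110.55556
Σ(xᵢ − x̄)⁴ = 260163.7778 ⇒ m₄ = 43360.62963
m₂² = 12222.53086
g_2 = m₄/m₂² − 3 = 3.54760 − 3 ≈ 0.548

0.548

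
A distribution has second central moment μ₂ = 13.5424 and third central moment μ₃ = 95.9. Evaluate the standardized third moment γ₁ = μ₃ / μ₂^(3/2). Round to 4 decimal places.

1.9243

σ = √μ₂ = √13.5424 = 3.68000
σ³ = μ₂^(3/2) = 49.83603
γ₁ = μ₃/σ³ = 95.9 / 49.83603 ≈ 1.9243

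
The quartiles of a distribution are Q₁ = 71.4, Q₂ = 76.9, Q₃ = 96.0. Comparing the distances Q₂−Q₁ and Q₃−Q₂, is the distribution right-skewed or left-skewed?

right-skewed

Q₂ − Q₁ = 5.5;  Q₃ − Q₂ = 19.1
Q₃ − Q₂ > Q₂ − Q₁ ⇒ the upper half is more spread out ⇒ right-skewed.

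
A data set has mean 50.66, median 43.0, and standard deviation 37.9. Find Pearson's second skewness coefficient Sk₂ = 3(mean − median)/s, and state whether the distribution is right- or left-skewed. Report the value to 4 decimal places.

Sk₂ = 3(50.66 − 43.0) / 37.9 = 3 × 7.6600 / 37.9
    = 22.9800 / 37.9 ≈ 0.6063
Sk₂ > 0 ⇒ mean > median ⇒ right-skewed (positive skew).

0.6063, right-skewed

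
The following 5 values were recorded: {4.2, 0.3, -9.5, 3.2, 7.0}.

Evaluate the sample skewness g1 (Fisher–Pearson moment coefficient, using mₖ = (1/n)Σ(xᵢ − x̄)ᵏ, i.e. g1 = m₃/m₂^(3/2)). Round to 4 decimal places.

x̄ = (4.2 + 0.3 - 9.5 + 3.2 + 7.0) / 5 = 1.0400
deviations (xᵢ − x̄): 3.1600, -0.7400, -10.5400, 2.1600, 5.9600
Σ(xᵢ − x̄)² = 161.8120 ⇒ m₂ = 161.8120/5 = 32.36240
Σ(xᵢ − x̄)³ = -917.9698 ⇒ m₃ = -917.9698/5 = -183.59395
m₂^(3/2) = 32.36240^(1.5) = 184.10309
g1 = m₃ / m₂^(3/2) = -183.59395 / 184.10309 ≈ -0.9972

-0.9972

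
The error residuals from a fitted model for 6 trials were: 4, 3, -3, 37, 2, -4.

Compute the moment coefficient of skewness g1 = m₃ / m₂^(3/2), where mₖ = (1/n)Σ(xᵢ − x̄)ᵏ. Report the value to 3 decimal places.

x̄ = (4 + 3 - 3 + 37 + 2 - 4) / 6 = 6.5000
deviations (xᵢ − x̄): -2.5000, -3.5000, -9.5000, 30.5000, -4.5000, -10.5000
Σ(xᵢ − x̄)² = 1169.5000 ⇒ m₂ = 1169.5000/6 = 194.91667
Σ(xᵢ − x̄)³ = 26208.0000 ⇒ m₃ = 26208.0000/6 = 4368.00000
m₂^(3/2) = 194.91667^(1.5) = 2721.28147
g1 = m₃ / m₂^(3/2) = 4368.00000 / 2721.28147 ≈ 1.605

1.605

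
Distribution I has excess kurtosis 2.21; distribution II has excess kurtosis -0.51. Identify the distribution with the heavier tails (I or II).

I

Higher excess kurtosis ⇒ heavier tails relative to the normal distribution.
2.21 vs -0.51: the larger is 2.21, so I has heavier tails. (I is leptokurtic — heavier-than-normal tails; the other is platykurtic.)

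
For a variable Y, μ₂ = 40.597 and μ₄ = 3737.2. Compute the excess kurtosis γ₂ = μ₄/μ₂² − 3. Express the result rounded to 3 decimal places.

-0.732

μ₂² = 40.597² = 1648.11641
μ₄/μ₂² = 3737.2 / 1648.11641 = 2.26756
γ₂ = 2.26756 − 3 ≈ -0.732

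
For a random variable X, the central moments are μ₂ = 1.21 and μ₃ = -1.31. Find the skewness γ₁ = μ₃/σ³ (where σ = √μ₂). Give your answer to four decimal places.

-0.9842

σ = √μ₂ = √1.21 = 1.10000
σ³ = μ₂^(3/2) = 1.33100
γ₁ = μ₃/σ³ = -1.31 / 1.33100 ≈ -0.9842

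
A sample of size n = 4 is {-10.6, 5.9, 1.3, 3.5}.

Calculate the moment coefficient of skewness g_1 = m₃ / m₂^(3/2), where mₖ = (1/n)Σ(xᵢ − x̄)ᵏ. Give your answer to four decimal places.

x̄ = (-10.6 + 5.9 + 1.3 + 3.5) / 4 = 0.0250
deviations (xᵢ − x̄): -10.6250, 5.8750, 1.2750, 3.4750
Σ(xᵢ − x̄)² = 161.1075 ⇒ m₂ = 161.1075/4 = 40.27687
Σ(xᵢ − x̄)³ = -952.6481 ⇒ m₃ = -952.6481/4 = -238.16203
m₂^(3/2) = 40.27687^(1.5) = 255.61342
g_1 = m₃ / m₂^(3/2) = -238.16203 / 255.61342 ≈ -0.9317

-0.9317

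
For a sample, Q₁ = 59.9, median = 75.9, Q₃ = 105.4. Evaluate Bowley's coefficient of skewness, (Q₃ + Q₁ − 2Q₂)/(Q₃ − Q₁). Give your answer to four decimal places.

0.2967

numerator: Q₃ + Q₁ − 2Q₂ = 105.4 + 59.9 − 2×75.9 = 13.5000
denominator: Q₃ − Q₁ = 105.4 − 59.9 = 45.5000
Bowley skewness = 13.5000 / 45.5000 ≈ 0.2967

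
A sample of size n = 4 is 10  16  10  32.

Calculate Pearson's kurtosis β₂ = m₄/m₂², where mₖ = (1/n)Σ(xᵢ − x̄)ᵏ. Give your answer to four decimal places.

x̄ = 17.0000
Σ(xᵢ − x̄)² = 324.0000 ⇒ m₂ = 81.00000
Σ(xᵢ − x̄)⁴ = 55428.0000 ⇒ m₄ = 13857.00000
m₂² = 6561.00000
β₂ = m₄/m₂² = 13857.00000 / 6561.00000 ≈ 2.1120

2.1120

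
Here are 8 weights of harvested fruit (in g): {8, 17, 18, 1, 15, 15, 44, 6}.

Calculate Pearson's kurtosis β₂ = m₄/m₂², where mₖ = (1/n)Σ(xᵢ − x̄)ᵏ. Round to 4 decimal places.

x̄ = 15.5000
Σ(xᵢ − x̄)² = 1178.0000 ⇒ m₂ = 147.25000
Σ(xᵢ − x̄)⁴ = 715308.5000 ⇒ m₄ = 89413.56250
m₂² = 21682.56250
β₂ = m₄/m₂² = 89413.56250 / 21682.56250 ≈ 4.1238

4.1238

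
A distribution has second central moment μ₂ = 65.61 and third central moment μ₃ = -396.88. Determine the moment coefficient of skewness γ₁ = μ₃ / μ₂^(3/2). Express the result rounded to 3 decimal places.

-0.747

σ = √μ₂ = √65.61 = 8.10000
σ³ = μ₂^(3/2) = 531.44100
γ₁ = μ₃/σ³ = -396.88 / 531.44100 ≈ -0.747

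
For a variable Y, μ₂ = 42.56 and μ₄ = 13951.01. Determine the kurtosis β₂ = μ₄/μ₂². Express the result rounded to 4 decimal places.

7.7020

μ₂² = 42.56² = 1811.35360
μ₄/μ₂² = 13951.01 / 1811.35360 = 7.70198
β₂ ≈ 7.7020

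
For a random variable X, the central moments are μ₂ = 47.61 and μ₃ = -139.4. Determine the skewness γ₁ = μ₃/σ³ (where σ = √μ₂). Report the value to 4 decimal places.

σ = √μ₂ = √47.61 = 6.90000
σ³ = μ₂^(3/2) = 328.50900
γ₁ = μ₃/σ³ = -139.4 / 328.50900 ≈ -0.4243

-0.4243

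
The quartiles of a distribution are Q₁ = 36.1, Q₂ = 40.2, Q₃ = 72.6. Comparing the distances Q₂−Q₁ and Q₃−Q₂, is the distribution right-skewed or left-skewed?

Q₂ − Q₁ = 4.1;  Q₃ − Q₂ = 32.4
Q₃ − Q₂ > Q₂ − Q₁ ⇒ the upper half is more spread out ⇒ right-skewed.

right-skewed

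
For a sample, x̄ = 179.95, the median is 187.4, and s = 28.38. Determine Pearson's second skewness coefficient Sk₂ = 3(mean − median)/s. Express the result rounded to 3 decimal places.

-0.788

Sk₂ = 3(179.95 − 187.4) / 28.38 = 3 × -7.4500 / 28.38
    = -22.3500 / 28.38 ≈ -0.788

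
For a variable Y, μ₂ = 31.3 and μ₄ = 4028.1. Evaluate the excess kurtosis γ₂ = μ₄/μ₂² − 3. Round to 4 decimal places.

μ₂² = 31.3² = 979.69000
μ₄/μ₂² = 4028.1 / 979.69000 = 4.11161
γ₂ = 4.11161 − 3 ≈ 1.1116

1.1116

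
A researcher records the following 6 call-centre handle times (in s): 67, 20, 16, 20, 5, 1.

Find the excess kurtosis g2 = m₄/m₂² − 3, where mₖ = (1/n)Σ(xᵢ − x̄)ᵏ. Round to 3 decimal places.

x̄ = 21.5000
Σ(xᵢ − x̄)² = 2797.5000 ⇒ m₂ = 466.25000
Σ(xᵢ − x̄)⁴ = 4537590.3750 ⇒ m₄ = 756265.06250
m₂² = 217389.06250
g2 = m₄/m₂² − 3 = 3.47886 − 3 ≈ 0.479

0.479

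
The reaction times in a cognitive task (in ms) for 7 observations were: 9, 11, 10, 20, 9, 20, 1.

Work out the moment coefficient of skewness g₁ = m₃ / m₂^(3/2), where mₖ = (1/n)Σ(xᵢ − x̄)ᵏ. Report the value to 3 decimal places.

0.056

x̄ = (9 + 11 + 10 + 20 + 9 + 20 + 1) / 7 = 11.4286
deviations (xᵢ − x̄): -2.4286, -0.4286, -1.4286, 8.5714, -2.4286, 8.5714, -10.4286
Σ(xᵢ − x̄)² = 269.7143 ⇒ m₂ = 269.7143/7 = 38.53061
Σ(xᵢ − x̄)³ = 93.6735 ⇒ m₃ = 93.6735/7 = 13.38192
m₂^(3/2) = 38.53061^(1.5) = 239.17119
g₁ = m₃ / m₂^(3/2) = 13.38192 / 239.17119 ≈ 0.056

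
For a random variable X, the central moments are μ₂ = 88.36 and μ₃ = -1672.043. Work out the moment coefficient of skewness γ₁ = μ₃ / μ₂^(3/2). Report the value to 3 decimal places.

σ = √μ₂ = √88.36 = 9.40000
σ³ = μ₂^(3/2) = 830.58400
γ₁ = μ₃/σ³ = -1672.043 / 830.58400 ≈ -2.013

-2.013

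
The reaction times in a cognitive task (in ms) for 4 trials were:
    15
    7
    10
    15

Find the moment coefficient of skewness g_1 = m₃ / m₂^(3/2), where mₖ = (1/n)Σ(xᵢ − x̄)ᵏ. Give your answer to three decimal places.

x̄ = (15 + 7 + 10 + 15) / 4 = 11.7500
deviations (xᵢ − x̄): 3.2500, -4.7500, -1.7500, 3.2500
Σ(xᵢ − x̄)² = 46.7500 ⇒ m₂ = 46.7500/4 = 11.68750
Σ(xᵢ − x̄)³ = -43.8750 ⇒ m₃ = -43.8750/4 = -10.96875
m₂^(3/2) = 11.68750^(1.5) = 39.95604
g_1 = m₃ / m₂^(3/2) = -10.96875 / 39.95604 ≈ -0.275

-0.275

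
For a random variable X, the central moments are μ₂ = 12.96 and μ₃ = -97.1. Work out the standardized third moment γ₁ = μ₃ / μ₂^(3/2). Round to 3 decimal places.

-2.081

σ = √μ₂ = √12.96 = 3.60000
σ³ = μ₂^(3/2) = 46.65600
γ₁ = μ₃/σ³ = -97.1 / 46.65600 ≈ -2.081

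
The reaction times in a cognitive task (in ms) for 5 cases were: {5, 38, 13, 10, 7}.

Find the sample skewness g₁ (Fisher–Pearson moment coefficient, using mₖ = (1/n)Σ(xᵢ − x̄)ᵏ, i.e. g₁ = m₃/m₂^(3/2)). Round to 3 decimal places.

1.315

x̄ = (5 + 38 + 13 + 10 + 7) / 5 = 14.6000
deviations (xᵢ − x̄): -9.6000, 23.4000, -1.6000, -4.6000, -7.6000
Σ(xᵢ − x̄)² = 721.2000 ⇒ m₂ = 721.2000/5 = 144.24000
Σ(xᵢ − x̄)³ = 11387.7600 ⇒ m₃ = 11387.7600/5 = 2277.55200
m₂^(3/2) = 144.24000^(1.5) = 1732.32180
g₁ = m₃ / m₂^(3/2) = 2277.55200 / 1732.32180 ≈ 1.315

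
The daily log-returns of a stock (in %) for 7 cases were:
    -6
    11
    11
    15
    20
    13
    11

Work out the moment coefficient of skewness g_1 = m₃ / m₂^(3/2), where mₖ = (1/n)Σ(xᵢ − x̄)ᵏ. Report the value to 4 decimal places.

-1.3007

x̄ = (-6 + 11 + 11 + 15 + 20 + 13 + 11) / 7 = 10.7143
deviations (xᵢ − x̄): -16.7143, 0.2857, 0.2857, 4.2857, 9.2857, 2.2857, 0.2857
Σ(xᵢ − x̄)² = 389.4286 ⇒ m₂ = 389.4286/7 = 55.63265
Σ(xᵢ − x̄)³ = -3778.0408 ⇒ m₃ = -3778.0408/7 = -539.72012
m₂^(3/2) = 55.63265^(1.5) = 414.94894
g_1 = m₃ / m₂^(3/2) = -539.72012 / 414.94894 ≈ -1.3007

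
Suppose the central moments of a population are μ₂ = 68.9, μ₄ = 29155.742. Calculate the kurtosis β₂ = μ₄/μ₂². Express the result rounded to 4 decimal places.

6.1417

μ₂² = 68.9² = 4747.21000
μ₄/μ₂² = 29155.742 / 4747.21000 = 6.14166
β₂ ≈ 6.1417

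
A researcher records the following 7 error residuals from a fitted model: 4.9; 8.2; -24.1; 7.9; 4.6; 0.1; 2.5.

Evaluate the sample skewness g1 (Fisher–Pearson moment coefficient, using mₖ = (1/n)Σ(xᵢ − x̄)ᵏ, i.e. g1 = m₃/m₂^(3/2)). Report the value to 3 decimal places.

x̄ = (4.9 + 8.2 - 24.1 + 7.9 + 4.6 + 0.1 + 2.5) / 7 = 0.5857
deviations (xᵢ − x̄): 4.3143, 7.6143, -24.6857, 7.3143, 4.0143, -0.4857, 1.9143
Σ(xᵢ − x̄)² = 759.4886 ⇒ m₂ = 759.4886/7 = 108.49837
Σ(xᵢ − x̄)³ = -14058.4395 ⇒ m₃ = -14058.4395/7 = -2008.34850
m₂^(3/2) = 108.49837^(1.5) = 1130.14666
g1 = m₃ / m₂^(3/2) = -2008.34850 / 1130.14666 ≈ -1.777

-1.777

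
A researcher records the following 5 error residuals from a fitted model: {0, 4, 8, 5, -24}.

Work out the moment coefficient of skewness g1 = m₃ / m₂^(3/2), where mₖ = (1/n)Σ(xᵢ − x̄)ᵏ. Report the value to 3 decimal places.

x̄ = (0 + 4 + 8 + 5 - 24) / 5 = -1.4000
deviations (xᵢ − x̄): 1.4000, 5.4000, 9.4000, 6.4000, -22.6000
Σ(xᵢ − x̄)² = 671.2000 ⇒ m₂ = 671.2000/5 = 134.24000
Σ(xᵢ − x̄)³ = -10290.2400 ⇒ m₃ = -10290.2400/5 = -2058.04800
m₂^(3/2) = 134.24000^(1.5) = 1555.33131
g1 = m₃ / m₂^(3/2) = -2058.04800 / 1555.33131 ≈ -1.323

-1.323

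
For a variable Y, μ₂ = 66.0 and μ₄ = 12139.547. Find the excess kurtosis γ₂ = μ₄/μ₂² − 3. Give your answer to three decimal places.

μ₂² = 66.0² = 4356.00000
μ₄/μ₂² = 12139.547 / 4356.00000 = 2.78686
γ₂ = 2.78686 − 3 ≈ -0.213

-0.213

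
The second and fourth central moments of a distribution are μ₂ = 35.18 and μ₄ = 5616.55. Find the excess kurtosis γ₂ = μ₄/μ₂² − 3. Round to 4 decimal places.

μ₂² = 35.18² = 1237.63240
μ₄/μ₂² = 5616.55 / 1237.63240 = 4.53814
γ₂ = 4.53814 − 3 ≈ 1.5381

1.5381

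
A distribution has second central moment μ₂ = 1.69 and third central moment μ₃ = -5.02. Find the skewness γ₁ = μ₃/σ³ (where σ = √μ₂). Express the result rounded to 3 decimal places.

-2.285

σ = √μ₂ = √1.69 = 1.30000
σ³ = μ₂^(3/2) = 2.19700
γ₁ = μ₃/σ³ = -5.02 / 2.19700 ≈ -2.285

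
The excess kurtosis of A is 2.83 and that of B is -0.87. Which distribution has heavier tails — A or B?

Higher excess kurtosis ⇒ heavier tails relative to the normal distribution.
2.83 vs -0.87: the larger is 2.83, so A has heavier tails. (A is leptokurtic — heavier-than-normal tails; the other is platykurtic.)

A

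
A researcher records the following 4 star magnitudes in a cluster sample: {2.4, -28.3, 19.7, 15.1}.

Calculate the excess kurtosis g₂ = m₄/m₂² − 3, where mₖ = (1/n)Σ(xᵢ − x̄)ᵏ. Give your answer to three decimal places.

x̄ = 2.2250
Σ(xᵢ − x̄)² = 1402.9475 ⇒ m₂ = 350.73688
Σ(xᵢ − x̄)⁴ = 988938.3311 ⇒ m₄ = 247234.58276
m₂² = 123016.35548
g₂ = m₄/m₂² − 3 = 2.00977 − 3 ≈ -0.990

-0.990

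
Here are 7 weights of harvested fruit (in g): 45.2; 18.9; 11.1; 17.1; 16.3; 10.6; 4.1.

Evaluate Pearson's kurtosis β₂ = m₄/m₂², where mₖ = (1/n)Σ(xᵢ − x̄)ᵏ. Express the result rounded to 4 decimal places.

x̄ = 17.6143
Σ(xᵢ − x̄)² = 1038.8886 ⇒ m₂ = 148.41265
Σ(xᵢ − x̄)⁴ = 616660.9579 ⇒ m₄ = 88094.42256
m₂² = 22026.31559
β₂ = m₄/m₂² = 88094.42256 / 22026.31559 ≈ 3.9995

3.9995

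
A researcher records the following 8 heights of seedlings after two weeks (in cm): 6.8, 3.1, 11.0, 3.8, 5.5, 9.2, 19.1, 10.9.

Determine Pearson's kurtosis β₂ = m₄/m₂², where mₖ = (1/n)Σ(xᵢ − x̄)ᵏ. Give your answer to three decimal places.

x̄ = 8.6750
Σ(xᵢ − x̄)² = 187.7550 ⇒ m₂ = 23.46938
Σ(xᵢ − x̄)⁴ = 13510.0725 ⇒ m₄ = 1688.75906
m₂² = 550.81156
β₂ = m₄/m₂² = 1688.75906 / 550.81156 ≈ 3.066

3.066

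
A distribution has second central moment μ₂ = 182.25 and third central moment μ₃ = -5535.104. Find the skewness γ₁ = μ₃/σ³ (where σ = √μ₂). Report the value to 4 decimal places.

σ = √μ₂ = √182.25 = 13.50000
σ³ = μ₂^(3/2) = 2460.37500
γ₁ = μ₃/σ³ = -5535.104 / 2460.37500 ≈ -2.2497

-2.2497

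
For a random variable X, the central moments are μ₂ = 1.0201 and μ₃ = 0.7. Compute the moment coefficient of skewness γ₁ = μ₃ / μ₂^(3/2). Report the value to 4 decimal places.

σ = √μ₂ = √1.0201 = 1.01000
σ³ = μ₂^(3/2) = 1.03030
γ₁ = μ₃/σ³ = 0.7 / 1.03030 ≈ 0.6794

0.6794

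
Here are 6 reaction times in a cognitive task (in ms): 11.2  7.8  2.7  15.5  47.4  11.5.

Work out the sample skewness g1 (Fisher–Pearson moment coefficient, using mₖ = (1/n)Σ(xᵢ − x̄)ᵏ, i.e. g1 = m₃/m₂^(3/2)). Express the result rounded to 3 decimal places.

1.498

x̄ = (11.2 + 7.8 + 2.7 + 15.5 + 47.4 + 11.5) / 6 = 16.0167
deviations (xᵢ − x̄): -4.8167, -8.2167, -13.3167, -0.5167, 31.3833, -4.5167
Σ(xᵢ − x̄)² = 1273.6283 ⇒ m₂ = 1273.6283/6 = 212.27139
Σ(xᵢ − x̄)³ = 27789.6156 ⇒ m₃ = 27789.6156/6 = 4631.60259
m₂^(3/2) = 212.27139^(1.5) = 3092.69571
g1 = m₃ / m₂^(3/2) = 4631.60259 / 3092.69571 ≈ 1.498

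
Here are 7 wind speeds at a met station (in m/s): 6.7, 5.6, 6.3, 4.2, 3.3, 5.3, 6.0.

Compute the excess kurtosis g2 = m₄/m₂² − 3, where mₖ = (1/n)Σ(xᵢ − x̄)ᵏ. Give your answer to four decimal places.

x̄ = 5.3429
Σ(xᵢ − x̄)² = 8.7371 ⇒ m₂ = 1.24816
Σ(xᵢ − x̄)⁴ = 23.5446 ⇒ m₄ = 3.36351
m₂² = 1.55791
g2 = m₄/m₂² − 3 = 2.15899 − 3 ≈ -0.8410

-0.8410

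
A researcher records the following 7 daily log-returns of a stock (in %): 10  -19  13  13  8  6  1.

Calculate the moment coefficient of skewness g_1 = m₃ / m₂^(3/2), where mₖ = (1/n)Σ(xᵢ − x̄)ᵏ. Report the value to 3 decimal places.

x̄ = (10 - 19 + 13 + 13 + 8 + 6 + 1) / 7 = 4.5714
deviations (xᵢ − x̄): 5.4286, -23.5714, 8.4286, 8.4286, 3.4286, 1.4286, -3.5714
Σ(xᵢ − x̄)² = 753.7143 ⇒ m₂ = 753.7143/7 = 107.67347
Σ(xᵢ − x̄)³ = -11741.3878 ⇒ m₃ = -11741.3878/7 = -1677.34111
m₂^(3/2) = 107.67347^(1.5) = 1117.28266
g_1 = m₃ / m₂^(3/2) = -1677.34111 / 1117.28266 ≈ -1.501

-1.501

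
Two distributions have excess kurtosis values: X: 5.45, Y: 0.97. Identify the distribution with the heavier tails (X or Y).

X

Higher excess kurtosis ⇒ heavier tails relative to the normal distribution.
5.45 vs 0.97: the larger is 5.45, so X has heavier tails.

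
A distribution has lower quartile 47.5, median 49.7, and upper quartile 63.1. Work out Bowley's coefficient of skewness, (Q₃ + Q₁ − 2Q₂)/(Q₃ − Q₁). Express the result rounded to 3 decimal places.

numerator: Q₃ + Q₁ − 2Q₂ = 63.1 + 47.5 − 2×49.7 = 11.2000
denominator: Q₃ − Q₁ = 63.1 − 47.5 = 15.6000
Bowley skewness = 11.2000 / 15.6000 ≈ 0.718

0.718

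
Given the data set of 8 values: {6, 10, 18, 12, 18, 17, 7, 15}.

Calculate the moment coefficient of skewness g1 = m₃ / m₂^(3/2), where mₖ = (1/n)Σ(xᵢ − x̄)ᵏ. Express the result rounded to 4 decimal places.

x̄ = (6 + 10 + 18 + 12 + 18 + 17 + 7 + 15) / 8 = 12.8750
deviations (xᵢ − x̄): -6.8750, -2.8750, 5.1250, -0.8750, 5.1250, 4.1250, -5.8750, 2.1250
Σ(xᵢ − x̄)² = 164.8750 ⇒ m₂ = 164.8750/8 = 20.60938
Σ(xᵢ − x̄)³ = -203.1563 ⇒ m₃ = -203.1563/8 = -25.39453
m₂^(3/2) = 20.60938^(1.5) = 93.56151
g1 = m₃ / m₂^(3/2) = -25.39453 / 93.56151 ≈ -0.2714

-0.2714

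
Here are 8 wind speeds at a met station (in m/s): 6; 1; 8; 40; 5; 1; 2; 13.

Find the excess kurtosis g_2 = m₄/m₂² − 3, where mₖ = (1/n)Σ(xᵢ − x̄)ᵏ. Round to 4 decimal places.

x̄ = 9.5000
Σ(xᵢ − x̄)² = 1178.0000 ⇒ m₂ = 147.25000
Σ(xᵢ − x̄)⁴ = 879684.5000 ⇒ m₄ = 109960.56250
m₂² = 21682.56250
g_2 = m₄/m₂² − 3 = 5.07138 − 3 ≈ 2.0714

2.0714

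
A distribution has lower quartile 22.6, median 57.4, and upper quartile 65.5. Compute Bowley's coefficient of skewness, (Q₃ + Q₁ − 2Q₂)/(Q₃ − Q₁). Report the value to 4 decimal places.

-0.6224

numerator: Q₃ + Q₁ − 2Q₂ = 65.5 + 22.6 − 2×57.4 = -26.7000
denominator: Q₃ − Q₁ = 65.5 − 22.6 = 42.9000
Bowley skewness = -26.7000 / 42.9000 ≈ -0.6224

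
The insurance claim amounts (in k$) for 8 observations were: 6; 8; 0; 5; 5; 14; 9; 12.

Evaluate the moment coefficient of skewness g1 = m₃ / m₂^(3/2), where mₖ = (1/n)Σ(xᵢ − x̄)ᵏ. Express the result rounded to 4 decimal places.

x̄ = (6 + 8 + 0 + 5 + 5 + 14 + 9 + 12) / 8 = 7.3750
deviations (xᵢ − x̄): -1.3750, 0.6250, -7.3750, -2.3750, -2.3750, 6.6250, 1.6250, 4.6250
Σ(xᵢ − x̄)² = 135.8750 ⇒ m₂ = 135.8750/8 = 16.98438
Σ(xᵢ − x̄)³ = -36.2813 ⇒ m₃ = -36.2813/8 = -4.53516
m₂^(3/2) = 16.98438^(1.5) = 69.99618
g1 = m₃ / m₂^(3/2) = -4.53516 / 69.99618 ≈ -0.0648

-0.0648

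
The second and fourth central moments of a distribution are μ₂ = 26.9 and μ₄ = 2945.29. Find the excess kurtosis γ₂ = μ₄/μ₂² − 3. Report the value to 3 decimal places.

μ₂² = 26.9² = 723.61000
μ₄/μ₂² = 2945.29 / 723.61000 = 4.07027
γ₂ = 4.07027 − 3 ≈ 1.070

1.070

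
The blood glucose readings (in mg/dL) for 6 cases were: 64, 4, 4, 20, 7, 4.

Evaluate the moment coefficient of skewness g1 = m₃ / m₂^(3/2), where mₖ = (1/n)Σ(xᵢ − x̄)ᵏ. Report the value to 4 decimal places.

x̄ = (64 + 4 + 4 + 20 + 7 + 4) / 6 = 17.1667
deviations (xᵢ − x̄): 46.8333, -13.1667, -13.1667, 2.8333, -10.1667, -13.1667
Σ(xᵢ − x̄)² = 2824.8333 ⇒ m₂ = 2824.8333/6 = 470.80556
Σ(xᵢ − x̄)³ = 94846.5556 ⇒ m₃ = 94846.5556/6 = 15807.75926
m₂^(3/2) = 470.80556^(1.5) = 10215.56446
g1 = m₃ / m₂^(3/2) = 15807.75926 / 10215.56446 ≈ 1.5474

1.5474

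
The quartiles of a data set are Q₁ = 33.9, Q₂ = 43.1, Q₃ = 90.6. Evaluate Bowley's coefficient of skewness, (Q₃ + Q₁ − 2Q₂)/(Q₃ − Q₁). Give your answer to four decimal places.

0.6755

numerator: Q₃ + Q₁ − 2Q₂ = 90.6 + 33.9 − 2×43.1 = 38.3000
denominator: Q₃ − Q₁ = 90.6 − 33.9 = 56.7000
Bowley skewness = 38.3000 / 56.7000 ≈ 0.6755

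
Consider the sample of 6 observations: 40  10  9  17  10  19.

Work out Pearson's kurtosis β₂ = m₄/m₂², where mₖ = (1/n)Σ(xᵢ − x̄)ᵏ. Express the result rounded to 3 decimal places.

3.341

x̄ = 17.5000
Σ(xᵢ − x̄)² = 693.5000 ⇒ m₂ = 115.58333
Σ(xᵢ − x̄)⁴ = 267842.3750 ⇒ m₄ = 44640.39583
m₂² = 13359.50694
β₂ = m₄/m₂² = 44640.39583 / 13359.50694 ≈ 3.341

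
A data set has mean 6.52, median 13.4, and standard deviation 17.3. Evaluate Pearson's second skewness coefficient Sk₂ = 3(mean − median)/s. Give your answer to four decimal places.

-1.1931

Sk₂ = 3(6.52 − 13.4) / 17.3 = 3 × -6.8800 / 17.3
    = -20.6400 / 17.3 ≈ -1.1931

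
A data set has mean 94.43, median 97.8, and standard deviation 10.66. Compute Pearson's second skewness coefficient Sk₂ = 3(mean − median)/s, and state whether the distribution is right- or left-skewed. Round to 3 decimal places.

-0.948, left-skewed

Sk₂ = 3(94.43 − 97.8) / 10.66 = 3 × -3.3700 / 10.66
    = -10.1100 / 10.66 ≈ -0.948
Sk₂ < 0 ⇒ mean < median ⇒ left-skewed (negative skew).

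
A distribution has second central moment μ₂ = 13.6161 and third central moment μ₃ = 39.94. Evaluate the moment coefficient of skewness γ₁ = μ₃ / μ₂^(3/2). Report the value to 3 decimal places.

σ = √μ₂ = √13.6161 = 3.69000
σ³ = μ₂^(3/2) = 50.24341
γ₁ = μ₃/σ³ = 39.94 / 50.24341 ≈ 0.795

0.795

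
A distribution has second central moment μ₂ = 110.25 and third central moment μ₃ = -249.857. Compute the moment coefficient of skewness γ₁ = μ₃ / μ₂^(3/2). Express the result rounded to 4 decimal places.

-0.2158

σ = √μ₂ = √110.25 = 10.50000
σ³ = μ₂^(3/2) = 1157.62500
γ₁ = μ₃/σ³ = -249.857 / 1157.62500 ≈ -0.2158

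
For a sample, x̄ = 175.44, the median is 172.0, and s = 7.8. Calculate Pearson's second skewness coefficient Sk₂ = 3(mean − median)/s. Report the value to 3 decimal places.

1.323

Sk₂ = 3(175.44 − 172.0) / 7.8 = 3 × 3.4400 / 7.8
    = 10.3200 / 7.8 ≈ 1.323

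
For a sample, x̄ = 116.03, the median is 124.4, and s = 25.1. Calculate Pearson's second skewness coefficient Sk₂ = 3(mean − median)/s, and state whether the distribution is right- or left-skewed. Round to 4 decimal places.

-1.0004, left-skewed

Sk₂ = 3(116.03 − 124.4) / 25.1 = 3 × -8.3700 / 25.1
    = -25.1100 / 25.1 ≈ -1.0004
Sk₂ < 0 ⇒ mean < median ⇒ left-skewed (negative skew).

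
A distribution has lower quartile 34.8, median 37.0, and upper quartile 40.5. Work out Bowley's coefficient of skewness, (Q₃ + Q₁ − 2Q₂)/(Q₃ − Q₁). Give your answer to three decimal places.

0.228

numerator: Q₃ + Q₁ − 2Q₂ = 40.5 + 34.8 − 2×37.0 = 1.3000
denominator: Q₃ − Q₁ = 40.5 − 34.8 = 5.7000
Bowley skewness = 1.3000 / 5.7000 ≈ 0.228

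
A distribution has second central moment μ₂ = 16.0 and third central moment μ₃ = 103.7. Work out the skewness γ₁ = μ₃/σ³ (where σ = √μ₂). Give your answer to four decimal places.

σ = √μ₂ = √16.0 = 4.00000
σ³ = μ₂^(3/2) = 64.00000
γ₁ = μ₃/σ³ = 103.7 / 64.00000 ≈ 1.6203

1.6203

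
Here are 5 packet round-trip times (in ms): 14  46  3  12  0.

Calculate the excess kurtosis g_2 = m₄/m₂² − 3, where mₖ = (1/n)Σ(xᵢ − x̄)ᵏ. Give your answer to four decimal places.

x̄ = 15.0000
Σ(xᵢ − x̄)² = 1340.0000 ⇒ m₂ = 268.00000
Σ(xᵢ − x̄)⁴ = 994964.0000 ⇒ m₄ = 198992.80000
m₂² = 71824.00000
g_2 = m₄/m₂² − 3 = 2.77056 − 3 ≈ -0.2294

-0.2294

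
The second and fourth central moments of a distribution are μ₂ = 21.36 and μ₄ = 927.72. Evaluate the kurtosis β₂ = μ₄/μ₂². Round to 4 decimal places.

2.0334

μ₂² = 21.36² = 456.24960
μ₄/μ₂² = 927.72 / 456.24960 = 2.03336
β₂ ≈ 2.0334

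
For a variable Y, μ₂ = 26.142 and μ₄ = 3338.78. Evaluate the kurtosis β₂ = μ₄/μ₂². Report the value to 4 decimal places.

μ₂² = 26.142² = 683.40416
μ₄/μ₂² = 3338.78 / 683.40416 = 4.88551
β₂ ≈ 4.8855

4.8855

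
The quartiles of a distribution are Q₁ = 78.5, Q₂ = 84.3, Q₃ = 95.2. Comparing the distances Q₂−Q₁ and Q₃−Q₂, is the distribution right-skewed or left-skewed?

right-skewed

Q₂ − Q₁ = 5.8;  Q₃ − Q₂ = 10.9
Q₃ − Q₂ > Q₂ − Q₁ ⇒ the upper half is more spread out ⇒ right-skewed.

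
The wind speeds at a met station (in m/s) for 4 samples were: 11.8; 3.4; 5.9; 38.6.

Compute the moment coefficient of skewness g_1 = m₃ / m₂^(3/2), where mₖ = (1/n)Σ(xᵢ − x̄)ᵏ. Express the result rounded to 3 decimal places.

x̄ = (11.8 + 3.4 + 5.9 + 38.6) / 4 = 14.9250
deviations (xᵢ − x̄): -3.1250, -11.5250, -9.0250, 23.6750
Σ(xᵢ − x̄)² = 784.5475 ⇒ m₂ = 784.5475/4 = 196.13688
Σ(xᵢ − x̄)³ = 10973.5459 ⇒ m₃ = 10973.5459/4 = 2743.38647
m₂^(3/2) = 196.13688^(1.5) = 2746.87488
g_1 = m₃ / m₂^(3/2) = 2743.38647 / 2746.87488 ≈ 0.999

0.999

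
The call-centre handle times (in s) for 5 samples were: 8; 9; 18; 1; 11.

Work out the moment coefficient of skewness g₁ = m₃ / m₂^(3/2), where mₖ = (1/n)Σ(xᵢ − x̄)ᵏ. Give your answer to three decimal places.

x̄ = (8 + 9 + 18 + 1 + 11) / 5 = 9.4000
deviations (xᵢ − x̄): -1.4000, -0.4000, 8.6000, -8.4000, 1.6000
Σ(xᵢ − x̄)² = 149.2000 ⇒ m₂ = 149.2000/5 = 29.84000
Σ(xᵢ − x̄)³ = 44.6400 ⇒ m₃ = 44.6400/5 = 8.92800
m₂^(3/2) = 29.84000^(1.5) = 163.00399
g₁ = m₃ / m₂^(3/2) = 8.92800 / 163.00399 ≈ 0.055

0.055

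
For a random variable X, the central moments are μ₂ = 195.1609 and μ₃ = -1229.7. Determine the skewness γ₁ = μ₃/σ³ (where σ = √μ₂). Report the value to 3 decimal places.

σ = √μ₂ = √195.1609 = 13.97000
σ³ = μ₂^(3/2) = 2726.39777
γ₁ = μ₃/σ³ = -1229.7 / 2726.39777 ≈ -0.451

-0.451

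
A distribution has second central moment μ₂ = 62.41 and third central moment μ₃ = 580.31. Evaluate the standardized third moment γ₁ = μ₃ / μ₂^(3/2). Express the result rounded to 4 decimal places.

1.1770

σ = √μ₂ = √62.41 = 7.90000
σ³ = μ₂^(3/2) = 493.03900
γ₁ = μ₃/σ³ = 580.31 / 493.03900 ≈ 1.1770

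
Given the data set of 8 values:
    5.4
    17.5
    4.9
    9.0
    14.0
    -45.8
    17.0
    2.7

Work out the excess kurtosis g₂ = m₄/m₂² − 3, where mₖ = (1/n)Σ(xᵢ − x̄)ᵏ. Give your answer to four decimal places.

2.3245

x̄ = 3.0875
Σ(xᵢ − x̄)² = 2954.0887 ⇒ m₂ = 369.26109
Σ(xᵢ − x̄)⁴ = 5808095.3556 ⇒ m₄ = 726011.91945
m₂² = 136353.75536
g₂ = m₄/m₂² − 3 = 5.32447 − 3 ≈ 2.3245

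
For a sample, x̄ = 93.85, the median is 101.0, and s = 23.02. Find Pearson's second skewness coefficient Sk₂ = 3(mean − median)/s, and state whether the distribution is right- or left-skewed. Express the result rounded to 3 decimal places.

Sk₂ = 3(93.85 − 101.0) / 23.02 = 3 × -7.1500 / 23.02
    = -21.4500 / 23.02 ≈ -0.932
Sk₂ < 0 ⇒ mean < median ⇒ left-skewed (negative skew).

-0.932, left-skewed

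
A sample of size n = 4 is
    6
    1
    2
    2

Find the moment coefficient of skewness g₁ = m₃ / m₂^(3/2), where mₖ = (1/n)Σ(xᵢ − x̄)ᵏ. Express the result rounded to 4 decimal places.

x̄ = (6 + 1 + 2 + 2) / 4 = 2.7500
deviations (xᵢ − x̄): 3.2500, -1.7500, -0.7500, -0.7500
Σ(xᵢ − x̄)² = 14.7500 ⇒ m₂ = 14.7500/4 = 3.68750
Σ(xᵢ − x̄)³ = 28.1250 ⇒ m₃ = 28.1250/4 = 7.03125
m₂^(3/2) = 3.68750^(1.5) = 7.08106
g₁ = m₃ / m₂^(3/2) = 7.03125 / 7.08106 ≈ 0.9930

0.9930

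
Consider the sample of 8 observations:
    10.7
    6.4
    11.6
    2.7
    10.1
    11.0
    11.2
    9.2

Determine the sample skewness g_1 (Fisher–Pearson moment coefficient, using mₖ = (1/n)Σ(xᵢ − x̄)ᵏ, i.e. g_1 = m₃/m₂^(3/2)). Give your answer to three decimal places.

-1.303

x̄ = (10.7 + 6.4 + 11.6 + 2.7 + 10.1 + 11.0 + 11.2 + 9.2) / 8 = 9.1125
deviations (xᵢ − x̄): 1.5875, -2.7125, 2.4875, -6.4125, 0.9875, 1.8875, 2.0875, 0.0875
Σ(xᵢ − x̄)² = 66.0887 ⇒ m₂ = 66.0887/8 = 8.26109
Σ(xᵢ − x̄)³ = -247.4633 ⇒ m₃ = -247.4633/8 = -30.93292
m₂^(3/2) = 8.26109^(1.5) = 23.74413
g_1 = m₃ / m₂^(3/2) = -30.93292 / 23.74413 ≈ -1.303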